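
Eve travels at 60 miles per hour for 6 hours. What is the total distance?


Use the formula: distance = speed x time
Speed = 60 mph, Time = 6 hours
60 x 6 = 360 miles

360 miles


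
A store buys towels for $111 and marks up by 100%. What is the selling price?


Calculate the markup amount:
100% of $111 = $111
Add to cost:
$111 + $111 = $222

$222


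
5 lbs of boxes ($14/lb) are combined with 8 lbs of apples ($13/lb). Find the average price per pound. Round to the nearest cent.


Cost of boxes:
5 x $14 = $70
Cost of apples:
8 x $13 = $104
Total cost: $70 + $104 = $174
Total weight: 13 lbs
Average: $174 / 13 = $13.3846... ≈ $13.38/lb

$13.38/lb


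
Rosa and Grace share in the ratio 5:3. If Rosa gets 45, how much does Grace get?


Find the multiplier:
45 / 5 = 9
Apply to Grace's share:
3 x 9 = 27

27


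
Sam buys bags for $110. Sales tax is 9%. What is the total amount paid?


Calculate the tax:
9% of $110 = $9.90
Add tax to price:
$110 + $9.90 = $119.90

$119.90


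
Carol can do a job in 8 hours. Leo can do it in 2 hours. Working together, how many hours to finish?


Carol's rate: 1/8 of the job per hour
Leo's rate: 1/2 of the job per hour
Combined rate: 1/8 + 1/2 = 5/8 per hour
Time = 1 / (5/8) = 8/5 = 1.6 hours

1.6 hours


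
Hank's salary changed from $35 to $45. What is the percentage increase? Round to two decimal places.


Find the absolute change:
|45 - 35| = 10
Divide by original and multiply by 100:
10 / 35 x 100 = 28.5714...% ≈ 28.57%

28.57%


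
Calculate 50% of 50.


Convert percentage to decimal:
50% = 0.5
Multiply:
50 x 0.5 = 25

25


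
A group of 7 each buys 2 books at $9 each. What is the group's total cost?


Cost per person:
2 x $9 = $18
Group total:
7 x $18 = $126

$126


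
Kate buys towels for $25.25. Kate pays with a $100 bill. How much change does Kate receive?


Start with the amount paid:
$100
Subtract the price:
$100 - $25.25 = $74.75

$74.75


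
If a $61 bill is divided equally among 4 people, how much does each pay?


Total bill: $61
Number of people: 4
Each pays: $61 / 4 = $15.25

$15.25


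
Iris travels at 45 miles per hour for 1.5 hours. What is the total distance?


Use the formula: distance = speed x time
Speed = 45 mph, Time = 1.5 hours
45 x 1.5 = 67.5 miles

67.5 miles


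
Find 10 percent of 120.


Convert percentage to decimal:
10% = 0.1
Multiply:
120 x 0.1 = 12

12


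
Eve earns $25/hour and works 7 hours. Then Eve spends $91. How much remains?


Calculate earnings:
7 x $25 = $175
Subtract spending:
$175 - $91 = $84

$84


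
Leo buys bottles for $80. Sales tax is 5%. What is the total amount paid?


Calculate the tax:
5% of $80 = $4
Add tax to price:
$80 + $4 = $84

$84


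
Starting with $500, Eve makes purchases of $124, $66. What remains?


Add up expenses:
$124 + $66 = $190
Subtract from budget:
$500 - $190 = $310

$310


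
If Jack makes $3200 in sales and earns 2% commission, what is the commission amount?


Convert rate to decimal:
2% = 0.02
Multiply by sales:
$3200 x 0.02 = $64

$64


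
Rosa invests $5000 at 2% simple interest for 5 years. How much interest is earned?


Use the formula I = P x R x T / 100
P x R x T = 5000 x 2 x 5 = 50000
I = 50000 / 100 = $500

$500


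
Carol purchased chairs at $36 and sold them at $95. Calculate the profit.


Selling price = $95
Cost price = $36
Profit = selling price - cost price:
Profit = $95 - $36 = $59

$59


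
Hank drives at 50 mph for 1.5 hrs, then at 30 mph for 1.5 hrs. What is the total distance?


Leg 1 distance:
50 x 1.5 = 75 miles
Leg 2 distance:
30 x 1.5 = 45 miles
Total distance:
75 + 45 = 120 miles

120 miles


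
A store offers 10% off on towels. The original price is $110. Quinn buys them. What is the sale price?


Calculate the discount amount:
10% of $110 = $11
Subtract from original:
$110 - $11 = $99

$99


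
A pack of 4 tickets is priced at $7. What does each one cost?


Total cost: $7
Number of items: 4
Unit price: $7 / 4 = $1.75

$1.75


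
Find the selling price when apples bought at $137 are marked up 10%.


Calculate the markup amount:
10% of $137 = $13.70
Add to cost:
$137 + $13.70 = $150.70

$150.70


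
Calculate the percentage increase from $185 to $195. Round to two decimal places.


Find the absolute change:
|195 - 185| = 10
Divide by original and multiply by 100:
10 / 185 x 100 = 5.4054...% ≈ 5.41%

5.41%


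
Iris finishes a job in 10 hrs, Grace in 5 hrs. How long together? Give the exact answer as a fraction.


Iris's rate: 1/10 of the job per hour
Grace's rate: 1/5 of the job per hour
Combined rate: 1/10 + 1/5 = 3/10 per hour
Time = 1 / (3/10) = 10/3 hours (≈ 3.33 hours)

10/3 hours


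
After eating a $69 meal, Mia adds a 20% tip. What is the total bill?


Calculate the tip:
20% of $69 = $13.80
Add tip to meal cost:
$69 + $13.80 = $82.80

$82.80


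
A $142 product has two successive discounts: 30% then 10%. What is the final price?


First discount:
30% of $142 = $42.60
Price after first discount:
$142 - $42.60 = $99.40
Second discount:
10% of $99.40 = $9.94
Final price:
$99.40 - $9.94 = $89.46

$89.46


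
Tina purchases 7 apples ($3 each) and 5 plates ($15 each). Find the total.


Cost of apples:
7 x $3 = $21
Cost of plates:
5 x $15 = $75
Add both:
$21 + $75 = $96

$96


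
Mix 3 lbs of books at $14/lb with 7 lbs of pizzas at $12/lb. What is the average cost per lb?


Cost of books:
3 x $14 = $42
Cost of pizzas:
7 x $12 = $84
Total cost: $42 + $84 = $126
Total weight: 10 lbs
Average: $126 / 10 = $12.60/lb

$12.60/lb


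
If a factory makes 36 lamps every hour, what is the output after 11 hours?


Production rate: 36 lamps per hour
Time: 11 hours
Total: 36 x 11 = 396 lamps

396 lamps


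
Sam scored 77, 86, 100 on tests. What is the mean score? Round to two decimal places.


Add the scores:
77 + 86 + 100 = 263
Divide by the number of tests:
263 / 3 = 87.6666... ≈ 87.67

87.67


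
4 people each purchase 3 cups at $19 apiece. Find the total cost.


Cost per person:
3 x $19 = $57
Group total:
4 x $57 = $228

$228


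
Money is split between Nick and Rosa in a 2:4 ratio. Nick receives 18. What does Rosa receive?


Find the multiplier:
18 / 2 = 9
Apply to Rosa's share:
4 x 9 = 36

36


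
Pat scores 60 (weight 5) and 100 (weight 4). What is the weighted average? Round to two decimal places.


Weighted sum:
5 x 60 + 4 x 100 = 700
Total weight:
5 + 4 = 9
Weighted average:
700 / 9 = 77.7777... ≈ 77.78

77.78


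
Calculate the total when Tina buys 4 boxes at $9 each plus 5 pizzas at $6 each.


Cost of boxes:
4 x $9 = $36
Cost of pizzas:
5 x $6 = $30
Add both:
$36 + $30 = $66

$66


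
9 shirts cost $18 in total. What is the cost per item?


Total cost: $18
Number of items: 9
Unit price: $18 / 9 = $2

$2


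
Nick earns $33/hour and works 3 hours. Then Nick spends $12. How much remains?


Calculate earnings:
3 x $33 = $99
Subtract spending:
$99 - $12 = $87

$87


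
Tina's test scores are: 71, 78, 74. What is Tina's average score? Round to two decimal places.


Add the scores:
71 + 78 + 74 = 223
Divide by the number of tests:
223 / 3 = 74.3333... ≈ 74.33

74.33


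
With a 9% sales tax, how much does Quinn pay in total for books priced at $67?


Calculate the tax:
9% of $67 = $6.03
Add tax to price:
$67 + $6.03 = $73.03

$73.03


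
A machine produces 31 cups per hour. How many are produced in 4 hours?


Production rate: 31 cups per hour
Time: 4 hours
Total: 31 x 4 = 124 cups

124 cups


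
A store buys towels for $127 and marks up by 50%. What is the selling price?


Calculate the markup amount:
50% of $127 = $63.50
Add to cost:
$127 + $63.50 = $190.50

$190.50


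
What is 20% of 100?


Convert percentage to decimal:
20% = 0.2
Multiply:
100 x 0.2 = 20

20


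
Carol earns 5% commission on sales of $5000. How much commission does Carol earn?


Convert rate to decimal:
5% = 0.05
Multiply by sales:
$5000 x 0.05 = $250

$250


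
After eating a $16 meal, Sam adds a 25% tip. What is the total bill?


Calculate the tip:
25% of $16 = $4
Add tip to meal cost:
$16 + $4 = $20

$20


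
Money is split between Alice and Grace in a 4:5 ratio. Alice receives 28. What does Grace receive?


Find the multiplier:
28 / 4 = 7
Apply to Grace's share:
5 x 7 = 35

35


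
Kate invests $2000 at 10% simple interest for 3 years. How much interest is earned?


Use the formula I = P x R x T / 100
P x R x T = 2000 x 10 x 3 = 60000
I = 60000 / 100 = $600

$600


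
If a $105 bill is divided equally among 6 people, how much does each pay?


Total bill: $105
Number of people: 6
Each pays: $105 / 6 = $17.50

$17.50


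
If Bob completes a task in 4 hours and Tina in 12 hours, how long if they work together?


Bob's rate: 1/4 of the job per hour
Tina's rate: 1/12 of the job per hour
Combined rate: 1/4 + 1/12 = 1/3 per hour
Time = 1 / (1/3) = 3 hours

3 hours


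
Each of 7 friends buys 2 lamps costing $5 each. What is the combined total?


Cost per person:
2 x $5 = $10
Group total:
7 x $10 = $70

$70


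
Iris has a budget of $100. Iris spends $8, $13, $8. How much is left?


Add up expenses:
$8 + $13 + $8 = $29
Subtract from budget:
$100 - $29 = $71

$71


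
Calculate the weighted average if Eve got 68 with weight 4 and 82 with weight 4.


Weighted sum:
4 x 68 + 4 x 82 = 600
Total weight:
4 + 4 = 8
Weighted average:
600 / 8 = 75

75


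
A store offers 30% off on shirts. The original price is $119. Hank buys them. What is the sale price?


Calculate the discount amount:
30% of $119 = $35.70
Subtract from original:
$119 - $35.70 = $83.30

$83.30


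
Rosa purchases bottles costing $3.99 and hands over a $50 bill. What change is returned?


Start with the amount paid:
$50
Subtract the price:
$50 - $3.99 = $46.01

$46.01


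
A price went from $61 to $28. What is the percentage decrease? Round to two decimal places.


Find the absolute change:
|28 - 61| = 33
Divide by original and multiply by 100:
33 / 61 x 100 = 54.0983...% ≈ 54.1%

54.1%


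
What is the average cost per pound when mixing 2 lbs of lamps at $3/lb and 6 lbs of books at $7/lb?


Cost of lamps:
2 x $3 = $6
Cost of books:
6 x $7 = $42
Total cost: $6 + $42 = $48
Total weight: 8 lbs
Average: $48 / 8 = $6/lb

$6/lb


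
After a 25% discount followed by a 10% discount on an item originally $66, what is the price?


First discount:
25% of $66 = $16.50
Price after first discount:
$66 - $16.50 = $49.50
Second discount:
10% of $49.50 = $4.95
Final price:
$49.50 - $4.95 = $44.55

$44.55


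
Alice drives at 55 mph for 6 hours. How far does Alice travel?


Use the formula: distance = speed x time
Speed = 55 mph, Time = 6 hours
55 x 6 = 330 miles

330 miles


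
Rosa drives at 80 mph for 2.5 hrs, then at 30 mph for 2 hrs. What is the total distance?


Leg 1 distance:
80 x 2.5 = 200 miles
Leg 2 distance:
30 x 2 = 60 miles
Total distance:
200 + 60 = 260 miles

260 miles


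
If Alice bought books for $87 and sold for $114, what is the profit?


Selling price = $114
Cost price = $87
Profit = selling price - cost price:
Profit = $114 - $87 = $27

$27


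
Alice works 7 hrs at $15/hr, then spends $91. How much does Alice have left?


Calculate earnings:
7 x $15 = $105
Subtract spending:
$105 - $91 = $14

$14


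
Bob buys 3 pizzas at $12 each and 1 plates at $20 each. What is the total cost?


Cost of pizzas:
3 x $12 = $36
Cost of plates:
1 x $20 = $20
Add both:
$36 + $20 = $56

$56


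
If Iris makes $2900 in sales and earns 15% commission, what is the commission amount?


Convert rate to decimal:
15% = 0.15
Multiply by sales:
$2900 x 0.15 = $435

$435


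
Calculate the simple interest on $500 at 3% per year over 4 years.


Use the formula I = P x R x T / 100
P x R x T = 500 x 3 x 4 = 6000
I = 6000 / 100 = $60

$60


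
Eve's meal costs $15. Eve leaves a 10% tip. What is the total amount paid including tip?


Calculate the tip:
10% of $15 = $1.50
Add tip to meal cost:
$15 + $1.50 = $16.50

$16.50


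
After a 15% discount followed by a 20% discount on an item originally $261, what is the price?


First discount:
15% of $261 = $39.15
Price after first discount:
$261 - $39.15 = $221.85
Second discount:
20% of $221.85 = $44.37
Final price:
$221.85 - $44.37 = $177.48

$177.48


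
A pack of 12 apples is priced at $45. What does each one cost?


Total cost: $45
Number of items: 12
Unit price: $45 / 12 = $3.75

$3.75


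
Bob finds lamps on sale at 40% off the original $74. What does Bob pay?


Calculate the discount amount:
40% of $74 = $29.60
Subtract from original:
$74 - $29.60 = $44.40

$44.40


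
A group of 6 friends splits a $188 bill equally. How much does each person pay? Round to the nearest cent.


Total bill: $188
Number of people: 6
Each pays: $188 / 6 = $31.3333... ≈ $31.33

$31.33


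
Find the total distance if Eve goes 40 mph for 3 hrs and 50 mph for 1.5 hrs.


Leg 1 distance:
40 x 3 = 120 miles
Leg 2 distance:
50 x 1.5 = 75 miles
Total distance:
120 + 75 = 195 miles

195 miles


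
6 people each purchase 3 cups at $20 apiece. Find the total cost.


Cost per person:
3 x $20 = $60
Group total:
6 x $60 = $360

$360


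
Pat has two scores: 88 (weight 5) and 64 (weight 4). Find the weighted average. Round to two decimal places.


Weighted sum:
5 x 88 + 4 x 64 = 696
Total weight:
5 + 4 = 9
Weighted average:
696 / 9 = 77.3333... ≈ 77.33

77.33


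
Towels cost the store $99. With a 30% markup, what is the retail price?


Calculate the markup amount:
30% of $99 = $29.70
Add to cost:
$99 + $29.70 = $128.70

$128.70


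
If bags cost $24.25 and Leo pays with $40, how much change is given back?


Start with the amount paid:
$40
Subtract the price:
$40 - $24.25 = $15.75

$15.75


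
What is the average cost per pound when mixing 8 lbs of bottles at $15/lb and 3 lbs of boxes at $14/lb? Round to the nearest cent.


Cost of bottles:
8 x $15 = $120
Cost of boxes:
3 x $14 = $42
Total cost: $120 + $42 = $162
Total weight: 11 lbs
Average: $162 / 11 = $14.7272... ≈ $14.73/lb

$14.73/lb


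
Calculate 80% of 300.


Convert percentage to decimal:
80% = 0.8
Multiply:
300 x 0.8 = 240

240


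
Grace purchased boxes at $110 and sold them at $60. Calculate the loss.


Selling price = $60
Cost price = $110
Loss = cost price - selling price:
Loss = $110 - $60 = $50

$50


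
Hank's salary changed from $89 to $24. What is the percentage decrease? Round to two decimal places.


Find the absolute change:
|24 - 89| = 65
Divide by original and multiply by 100:
65 / 89 x 100 = 73.0337...% ≈ 73.03%

73.03%


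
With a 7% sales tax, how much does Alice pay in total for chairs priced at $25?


Calculate the tax:
7% of $25 = $1.75
Add tax to price:
$25 + $1.75 = $26.75

$26.75


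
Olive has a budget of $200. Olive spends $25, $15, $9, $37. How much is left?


Add up expenses:
$25 + $15 + $9 + $37 = $86
Subtract from budget:
$200 - $86 = $114

$114


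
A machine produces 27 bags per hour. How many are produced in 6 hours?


Production rate: 27 bags per hour
Time: 6 hours
Total: 27 x 6 = 162 bags

162 bags


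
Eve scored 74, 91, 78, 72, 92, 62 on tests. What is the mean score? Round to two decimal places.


Add the scores:
74 + 91 + 78 + 72 + 92 + 62 = 469
Divide by the number of tests:
469 / 6 = 78.1666... ≈ 78.17

78.17


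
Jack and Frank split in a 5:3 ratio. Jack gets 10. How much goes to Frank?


Find the multiplier:
10 / 5 = 2
Apply to Frank's share:
3 x 2 = 6

6


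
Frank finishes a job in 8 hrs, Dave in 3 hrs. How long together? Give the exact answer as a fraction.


Frank's rate: 1/8 of the job per hour
Dave's rate: 1/3 of the job per hour
Combined rate: 1/8 + 1/3 = 11/24 per hour
Time = 1 / (11/24) = 24/11 hours (≈ 2.18 hours)

24/11 hours


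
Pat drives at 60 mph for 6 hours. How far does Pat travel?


Use the formula: distance = speed x time
Speed = 60 mph, Time = 6 hours
60 x 6 = 360 miles

360 miles


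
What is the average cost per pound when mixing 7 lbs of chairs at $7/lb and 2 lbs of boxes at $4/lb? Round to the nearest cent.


Cost of chairs:
7 x $7 = $49
Cost of boxes:
2 x $4 = $8
Total cost: $49 + $8 = $57
Total weight: 9 lbs
Average: $57 / 9 = $6.3333... ≈ $6.33/lb

$6.33/lb


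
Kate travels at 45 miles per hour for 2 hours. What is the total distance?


Use the formula: distance = speed x time
Speed = 45 mph, Time = 2 hours
45 x 2 = 90 miles

90 miles


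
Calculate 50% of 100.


Convert percentage to decimal:
50% = 0.5
Multiply:
100 x 0.5 = 50

50


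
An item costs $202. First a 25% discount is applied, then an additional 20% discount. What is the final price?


First discount:
25% of $202 = $50.50
Price after first discount:
$202 - $50.50 = $151.50
Second discount:
20% of $151.50 = $30.30
Final price:
$151.50 - $30.30 = $121.20

$121.20


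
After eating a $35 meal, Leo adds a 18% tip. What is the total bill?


Calculate the tip:
18% of $35 = $6.30
Add tip to meal cost:
$35 + $6.30 = $41.30

$41.30


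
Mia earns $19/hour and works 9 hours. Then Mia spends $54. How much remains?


Calculate earnings:
9 x $19 = $171
Subtract spending:
$171 - $54 = $117

$117


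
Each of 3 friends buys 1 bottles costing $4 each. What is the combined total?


Cost per person:
1 x $4 = $4
Group total:
3 x $4 = $12

$12


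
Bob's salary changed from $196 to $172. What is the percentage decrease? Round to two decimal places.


Find the absolute change:
|172 - 196| = 24
Divide by original and multiply by 100:
24 / 196 x 100 = 12.2448...% ≈ 12.24%

12.24%


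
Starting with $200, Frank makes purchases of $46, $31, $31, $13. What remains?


Add up expenses:
$46 + $31 + $31 + $13 = $121
Subtract from budget:
$200 - $121 = $79

$79


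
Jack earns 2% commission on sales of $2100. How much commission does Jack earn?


Convert rate to decimal:
2% = 0.02
Multiply by sales:
$2100 x 0.02 = $42

$42


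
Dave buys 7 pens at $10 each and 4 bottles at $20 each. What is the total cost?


Cost of pens:
7 x $10 = $70
Cost of bottles:
4 x $20 = $80
Add both:
$70 + $80 = $150

$150


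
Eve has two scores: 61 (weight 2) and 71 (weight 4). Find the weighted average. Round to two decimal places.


Weighted sum:
2 x 61 + 4 x 71 = 406
Total weight:
2 + 4 = 6
Weighted average:
406 / 6 = 67.6666... ≈ 67.67

67.67


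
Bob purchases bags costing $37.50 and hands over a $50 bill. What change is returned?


Start with the amount paid:
$50
Subtract the price:
$50 - $37.50 = $12.50

$12.50


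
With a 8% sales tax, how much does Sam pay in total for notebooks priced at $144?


Calculate the tax:
8% of $144 = $11.52
Add tax to price:
$144 + $11.52 = $155.52

$155.52


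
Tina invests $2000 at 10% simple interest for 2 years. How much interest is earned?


Use the formula I = P x R x T / 100
P x R x T = 2000 x 10 x 2 = 40000
I = 40000 / 100 = $400

$400


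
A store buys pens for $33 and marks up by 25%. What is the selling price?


Calculate the markup amount:
25% of $33 = $8.25
Add to cost:
$33 + $8.25 = $41.25

$41.25


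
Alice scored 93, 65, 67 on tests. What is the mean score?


Add the scores:
93 + 65 + 67 = 225
Divide by the number of tests:
225 / 3 = 75

75


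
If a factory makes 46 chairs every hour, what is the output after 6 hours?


Production rate: 46 chairs per hour
Time: 6 hours
Total: 46 x 6 = 276 chairs

276 chairs


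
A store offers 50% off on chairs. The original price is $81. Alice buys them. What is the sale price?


Calculate the discount amount:
50% of $81 = $40.50
Subtract from original:
$81 - $40.50 = $40.50

$40.50


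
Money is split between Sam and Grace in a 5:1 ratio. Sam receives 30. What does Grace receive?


Find the multiplier:
30 / 5 = 6
Apply to Grace's share:
1 x 6 = 6

6


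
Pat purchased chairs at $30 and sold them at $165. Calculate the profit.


Selling price = $165
Cost price = $30
Profit = selling price - cost price:
Profit = $165 - $30 = $135

$135


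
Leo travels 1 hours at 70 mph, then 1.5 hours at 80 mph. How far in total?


Leg 1 distance:
70 x 1 = 70 miles
Leg 2 distance:
80 x 1.5 = 120 miles
Total distance:
70 + 120 = 190 miles

190 miles


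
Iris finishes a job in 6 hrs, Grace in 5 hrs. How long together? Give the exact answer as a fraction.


Iris's rate: 1/6 of the job per hour
Grace's rate: 1/5 of the job per hour
Combined rate: 1/6 + 1/5 = 11/30 per hour
Time = 1 / (11/30) = 30/11 hours (≈ 2.73 hours)

30/11 hours


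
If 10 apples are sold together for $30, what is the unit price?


Total cost: $30
Number of items: 10
Unit price: $30 / 10 = $3

$3


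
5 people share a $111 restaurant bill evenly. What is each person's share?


Total bill: $111
Number of people: 5
Each pays: $111 / 5 = $22.20

$22.20


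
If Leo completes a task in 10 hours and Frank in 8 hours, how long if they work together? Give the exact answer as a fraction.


Leo's rate: 1/10 of the job per hour
Frank's rate: 1/8 of the job per hour
Combined rate: 1/10 + 1/8 = 9/40 per hour
Time = 1 / (9/40) = 40/9 hours (≈ 4.44 hours)

40/9 hours


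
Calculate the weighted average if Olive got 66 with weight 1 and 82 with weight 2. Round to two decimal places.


Weighted sum:
1 x 66 + 2 x 82 = 230
Total weight:
1 + 2 = 3
Weighted average:
230 / 3 = 76.6666... ≈ 76.67

76.67


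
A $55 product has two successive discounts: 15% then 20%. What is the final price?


First discount:
15% of $55 = $8.25
Price after first discount:
$55 - $8.25 = $46.75
Second discount:
20% of $46.75 = $9.35
Final price:
$46.75 - $9.35 = $37.40

$37.40


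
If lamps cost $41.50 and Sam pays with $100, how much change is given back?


Start with the amount paid:
$100
Subtract the price:
$100 - $41.50 = $58.50

$58.50


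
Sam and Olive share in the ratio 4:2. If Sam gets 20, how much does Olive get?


Find the multiplier:
20 / 4 = 5
Apply to Olive's share:
2 x 5 = 10

10


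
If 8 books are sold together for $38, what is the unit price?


Total cost: $38
Number of items: 8
Unit price: $38 / 8 = $4.75

$4.75


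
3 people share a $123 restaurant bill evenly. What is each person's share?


Total bill: $123
Number of people: 3
Each pays: $123 / 3 = $41

$41


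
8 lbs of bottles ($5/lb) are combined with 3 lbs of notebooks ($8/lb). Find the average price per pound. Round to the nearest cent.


Cost of bottles:
8 x $5 = $40
Cost of notebooks:
3 x $8 = $24
Total cost: $40 + $24 = $64
Total weight: 11 lbs
Average: $64 / 11 = $5.8181... ≈ $5.82/lb

$5.82/lb


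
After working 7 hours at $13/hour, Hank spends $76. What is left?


Calculate earnings:
7 x $13 = $91
Subtract spending:
$91 - $76 = $15

$15


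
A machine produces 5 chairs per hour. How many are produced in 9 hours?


Production rate: 5 chairs per hour
Time: 9 hours
Total: 5 x 9 = 45 chairs

45 chairs


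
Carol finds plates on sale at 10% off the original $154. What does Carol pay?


Calculate the discount amount:
10% of $154 = $15.40
Subtract from original:
$154 - $15.40 = $138.60

$138.60


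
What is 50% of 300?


Convert percentage to decimal:
50% = 0.5
Multiply:
300 x 0.5 = 150

150


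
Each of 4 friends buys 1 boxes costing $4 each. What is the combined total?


Cost per person:
1 x $4 = $4
Group total:
4 x $4 = $16

$16


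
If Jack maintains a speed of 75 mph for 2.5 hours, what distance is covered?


Use the formula: distance = speed x time
Speed = 75 mph, Time = 2.5 hours
75 x 2.5 = 187.5 miles

187.5 miles


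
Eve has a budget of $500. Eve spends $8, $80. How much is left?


Add up expenses:
$8 + $80 = $88
Subtract from budget:
$500 - $88 = $412

$412


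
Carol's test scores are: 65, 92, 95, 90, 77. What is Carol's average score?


Add the scores:
65 + 92 + 95 + 90 + 77 = 419
Divide by the number of tests:
419 / 5 = 83.8

83.8


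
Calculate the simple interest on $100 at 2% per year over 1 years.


Use the formula I = P x R x T / 100
P x R x T = 100 x 2 x 1 = 200
I = 200 / 100 = $2

$2


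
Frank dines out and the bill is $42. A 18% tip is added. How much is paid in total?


Calculate the tip:
18% of $42 = $7.56
Add tip to meal cost:
$42 + $7.56 = $49.56

$49.56


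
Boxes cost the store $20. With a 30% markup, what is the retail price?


Calculate the markup amount:
30% of $20 = $6
Add to cost:
$20 + $6 = $26

$26


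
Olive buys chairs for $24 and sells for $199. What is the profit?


Selling price = $199
Cost price = $24
Profit = selling price - cost price:
Profit = $199 - $24 = $175

$175


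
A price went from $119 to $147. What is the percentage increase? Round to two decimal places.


Find the absolute change:
|147 - 119| = 28
Divide by original and multiply by 100:
28 / 119 x 100 = 23.5294...% ≈ 23.53%

23.53%


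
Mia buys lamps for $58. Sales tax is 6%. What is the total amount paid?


Calculate the tax:
6% of $58 = $3.48
Add tax to price:
$58 + $3.48 = $61.48

$61.48


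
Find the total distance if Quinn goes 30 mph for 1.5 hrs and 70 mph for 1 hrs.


Leg 1 distance:
30 x 1.5 = 45 miles
Leg 2 distance:
70 x 1 = 70 miles
Total distance:
45 + 70 = 115 miles

115 miles


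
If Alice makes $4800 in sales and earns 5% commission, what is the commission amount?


Convert rate to decimal:
5% = 0.05
Multiply by sales:
$4800 x 0.05 = $240

$240


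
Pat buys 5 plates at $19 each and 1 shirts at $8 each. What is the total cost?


Cost of plates:
5 x $19 = $95
Cost of shirts:
1 x $8 = $8
Add both:
$95 + $8 = $103

$103


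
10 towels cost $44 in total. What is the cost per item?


Total cost: $44
Number of items: 10
Unit price: $44 / 10 = $4.40

$4.40


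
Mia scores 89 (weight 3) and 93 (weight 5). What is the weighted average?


Weighted sum:
3 x 89 + 5 x 93 = 732
Total weight:
3 + 5 = 8
Weighted average:
732 / 8 = 91.5

91.5


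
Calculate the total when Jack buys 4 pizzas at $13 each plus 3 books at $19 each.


Cost of pizzas:
4 x $13 = $52
Cost of books:
3 x $19 = $57
Add both:
$52 + $57 = $109

$109


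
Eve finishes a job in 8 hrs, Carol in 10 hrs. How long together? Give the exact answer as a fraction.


Eve's rate: 1/8 of the job per hour
Carol's rate: 1/10 of the job per hour
Combined rate: 1/8 + 1/10 = 9/40 per hour
Time = 1 / (9/40) = 40/9 hours (≈ 4.44 hours)

40/9 hours


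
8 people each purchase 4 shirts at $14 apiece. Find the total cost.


Cost per person:
4 x $14 = $56
Group total:
8 x $56 = $448

$448


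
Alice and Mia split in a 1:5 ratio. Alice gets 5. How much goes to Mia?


Find the multiplier:
5 / 1 = 5
Apply to Mia's share:
5 x 5 = 25

25


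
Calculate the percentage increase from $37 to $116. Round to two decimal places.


Find the absolute change:
|116 - 37| = 79
Divide by original and multiply by 100:
79 / 37 x 100 = 213.5135...% ≈ 213.51%

213.51%


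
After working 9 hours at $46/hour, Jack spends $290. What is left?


Calculate earnings:
9 x $46 = $414
Subtract spending:
$414 - $290 = $124

$124


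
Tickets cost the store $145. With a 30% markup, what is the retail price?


Calculate the markup amount:
30% of $145 = $43.50
Add to cost:
$145 + $43.50 = $188.50

$188.50


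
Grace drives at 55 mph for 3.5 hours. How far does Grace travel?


Use the formula: distance = speed x time
Speed = 55 mph, Time = 3.5 hours
55 x 3.5 = 192.5 miles

192.5 miles


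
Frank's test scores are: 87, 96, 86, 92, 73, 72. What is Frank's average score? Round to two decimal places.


Add the scores:
87 + 96 + 86 + 92 + 73 + 72 = 506
Divide by the number of tests:
506 / 6 = 84.3333... ≈ 84.33

84.33


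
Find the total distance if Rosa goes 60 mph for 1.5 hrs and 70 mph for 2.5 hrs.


Leg 1 distance:
60 x 1.5 = 90 miles
Leg 2 distance:
70 x 2.5 = 175 miles
Total distance:
90 + 175 = 265 miles

265 miles


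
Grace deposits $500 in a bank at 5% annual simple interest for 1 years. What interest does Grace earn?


Use the formula I = P x R x T / 100
P x R x T = 500 x 5 x 1 = 2500
I = 2500 / 100 = $25

$25


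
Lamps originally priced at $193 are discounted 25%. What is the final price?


Calculate the discount amount:
25% of $193 = $48.25
Subtract from original:
$193 - $48.25 = $144.75

$144.75


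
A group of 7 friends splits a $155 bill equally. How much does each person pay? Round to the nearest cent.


Total bill: $155
Number of people: 7
Each pays: $155 / 7 = $22.1428... ≈ $22.14

$22.14


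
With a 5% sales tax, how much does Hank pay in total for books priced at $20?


Calculate the tax:
5% of $20 = $1
Add tax to price:
$20 + $1 = $21

$21


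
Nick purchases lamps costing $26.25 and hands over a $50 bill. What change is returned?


Start with the amount paid:
$50
Subtract the price:
$50 - $26.25 = $23.75

$23.75


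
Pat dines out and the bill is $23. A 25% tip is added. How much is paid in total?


Calculate the tip:
25% of $23 = $5.75
Add tip to meal cost:
$23 + $5.75 = $28.75

$28.75


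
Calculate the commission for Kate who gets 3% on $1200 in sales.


Convert rate to decimal:
3% = 0.03
Multiply by sales:
$1200 x 0.03 = $36

$36


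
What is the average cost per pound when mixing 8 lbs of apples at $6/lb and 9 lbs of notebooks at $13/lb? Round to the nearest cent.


Cost of apples:
8 x $6 = $48
Cost of notebooks:
9 x $13 = $117
Total cost: $48 + $117 = $165
Total weight: 17 lbs
Average: $165 / 17 = $9.7058... ≈ $9.71/lb

$9.71/lb


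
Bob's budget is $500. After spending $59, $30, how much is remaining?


Add up expenses:
$59 + $30 = $89
Subtract from budget:
$500 - $89 = $411

$411


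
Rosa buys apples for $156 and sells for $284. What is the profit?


Selling price = $284
Cost price = $156
Profit = selling price - cost price:
Profit = $284 - $156 = $128

$128


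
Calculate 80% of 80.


Convert percentage to decimal:
80% = 0.8
Multiply:
80 x 0.8 = 64

64


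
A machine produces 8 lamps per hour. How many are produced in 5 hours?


Production rate: 8 lamps per hour
Time: 5 hours
Total: 8 x 5 = 40 lamps

40 lamps


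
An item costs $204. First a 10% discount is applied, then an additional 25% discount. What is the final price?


First discount:
10% of $204 = $20.40
Price after first discount:
$204 - $20.40 = $183.60
Second discount:
25% of $183.60 = $45.90
Final price:
$183.60 - $45.90 = $137.70

$137.70


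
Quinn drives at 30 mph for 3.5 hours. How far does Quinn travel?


Use the formula: distance = speed x time
Speed = 30 mph, Time = 3.5 hours
30 x 3.5 = 105 miles

105 miles


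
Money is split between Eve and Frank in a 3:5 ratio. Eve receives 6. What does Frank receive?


Find the multiplier:
6 / 3 = 2
Apply to Frank's share:
5 x 2 = 10

10


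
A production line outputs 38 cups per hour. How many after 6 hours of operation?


Production rate: 38 cups per hour
Time: 6 hours
Total: 38 x 6 = 228 cups

228 cups


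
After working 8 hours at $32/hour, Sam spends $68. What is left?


Calculate earnings:
8 x $32 = $256
Subtract spending:
$256 - $68 = $188

$188


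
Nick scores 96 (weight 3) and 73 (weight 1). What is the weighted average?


Weighted sum:
3 x 96 + 1 x 73 = 361
Total weight:
3 + 1 = 4
Weighted average:
361 / 4 = 90.25

90.25


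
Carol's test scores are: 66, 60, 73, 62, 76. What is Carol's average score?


Add the scores:
66 + 60 + 73 + 62 + 76 = 337
Divide by the number of tests:
337 / 5 = 67.4

67.4


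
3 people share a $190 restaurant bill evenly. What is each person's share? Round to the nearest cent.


Total bill: $190
Number of people: 3
Each pays: $190 / 3 = $63.3333... ≈ $63.33

$63.33


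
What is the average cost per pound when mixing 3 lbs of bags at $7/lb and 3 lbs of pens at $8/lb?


Cost of bags:
3 x $7 = $21
Cost of pens:
3 x $8 = $24
Total cost: $21 + $24 = $45
Total weight: 6 lbs
Average: $45 / 6 = $7.50/lb

$7.50/lb


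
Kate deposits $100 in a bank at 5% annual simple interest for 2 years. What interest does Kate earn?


Use the formula I = P x R x T / 100
P x R x T = 100 x 5 x 2 = 1000
I = 1000 / 100 = $10

$10


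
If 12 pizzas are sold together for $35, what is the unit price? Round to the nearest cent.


Total cost: $35
Number of items: 12
Unit price: $35 / 12 = $2.9166... ≈ $2.92

$2.92


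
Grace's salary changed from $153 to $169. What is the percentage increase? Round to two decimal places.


Find the absolute change:
|169 - 153| = 16
Divide by original and multiply by 100:
16 / 153 x 100 = 10.4575...% ≈ 10.46%

10.46%


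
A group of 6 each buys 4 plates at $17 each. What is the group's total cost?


Cost per person:
4 x $17 = $68
Group total:
6 x $68 = $408

$408


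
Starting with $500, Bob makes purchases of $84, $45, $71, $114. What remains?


Add up expenses:
$84 + $45 + $71 + $114 = $314
Subtract from budget:
$500 - $314 = $186

$186


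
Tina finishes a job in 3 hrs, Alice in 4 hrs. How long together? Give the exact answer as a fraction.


Tina's rate: 1/3 of the job per hour
Alice's rate: 1/4 of the job per hour
Combined rate: 1/3 + 1/4 = 7/12 per hour
Time = 1 / (7/12) = 12/7 hours (≈ 1.71 hours)

12/7 hours


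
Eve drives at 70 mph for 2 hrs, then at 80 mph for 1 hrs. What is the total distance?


Leg 1 distance:
70 x 2 = 140 miles
Leg 2 distance:
80 x 1 = 80 miles
Total distance:
140 + 80 = 220 miles

220 miles


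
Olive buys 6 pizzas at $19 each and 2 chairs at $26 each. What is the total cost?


Cost of pizzas:
6 x $19 = $114
Cost of chairs:
2 x $26 = $52
Add both:
$114 + $52 = $166

$166


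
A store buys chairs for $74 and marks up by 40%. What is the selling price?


Calculate the markup amount:
40% of $74 = $29.60
Add to cost:
$74 + $29.60 = $103.60

$103.60


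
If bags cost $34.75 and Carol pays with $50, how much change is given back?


Start with the amount paid:
$50
Subtract the price:
$50 - $34.75 = $15.25

$15.25


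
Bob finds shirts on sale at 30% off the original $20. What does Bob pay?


Calculate the discount amount:
30% of $20 = $6
Subtract from original:
$20 - $6 = $14

$14


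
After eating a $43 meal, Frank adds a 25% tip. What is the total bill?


Calculate the tip:
25% of $43 = $10.75
Add tip to meal cost:
$43 + $10.75 = $53.75

$53.75


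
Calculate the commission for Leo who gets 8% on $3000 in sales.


Convert rate to decimal:
8% = 0.08
Multiply by sales:
$3000 x 0.08 = $240

$240


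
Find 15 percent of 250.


Convert percentage to decimal:
15% = 0.15
Multiply:
250 x 0.15 = 37.5

37.5


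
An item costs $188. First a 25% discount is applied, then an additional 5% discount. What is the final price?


First discount:
25% of $188 = $47
Price after first discount:
$188 - $47 = $141
Second discount:
5% of $141 = $7.05
Final price:
$141 - $7.05 = $133.95

$133.95


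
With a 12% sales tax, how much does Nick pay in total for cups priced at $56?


Calculate the tax:
12% of $56 = $6.72
Add tax to price:
$56 + $6.72 = $62.72

$62.72


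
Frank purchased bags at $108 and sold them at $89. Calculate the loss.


Selling price = $89
Cost price = $108
Loss = cost price - selling price:
Loss = $108 - $89 = $19

$19


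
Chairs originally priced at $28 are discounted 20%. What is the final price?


Calculate the discount amount:
20% of $28 = $5.60
Subtract from original:
$28 - $5.60 = $22.40

$22.40


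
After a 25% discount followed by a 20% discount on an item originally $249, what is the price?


First discount:
25% of $249 = $62.25
Price after first discount:
$249 - $62.25 = $186.75
Second discount:
20% of $186.75 = $37.35
Final price:
$186.75 - $37.35 = $149.40

$149.40


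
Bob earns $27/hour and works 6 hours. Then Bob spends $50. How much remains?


Calculate earnings:
6 x $27 = $162
Subtract spending:
$162 - $50 = $112

$112


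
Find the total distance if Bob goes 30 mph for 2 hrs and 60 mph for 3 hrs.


Leg 1 distance:
30 x 2 = 60 miles
Leg 2 distance:
60 x 3 = 180 miles
Total distance:
60 + 180 = 240 miles

240 miles


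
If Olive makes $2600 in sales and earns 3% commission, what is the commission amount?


Convert rate to decimal:
3% = 0.03
Multiply by sales:
$2600 x 0.03 = $78

$78


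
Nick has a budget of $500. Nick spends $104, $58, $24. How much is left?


Add up expenses:
$104 + $58 + $24 = $186
Subtract from budget:
$500 - $186 = $314

$314


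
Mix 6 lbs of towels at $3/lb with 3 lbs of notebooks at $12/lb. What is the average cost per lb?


Cost of towels:
6 x $3 = $18
Cost of notebooks:
3 x $12 = $36
Total cost: $18 + $36 = $54
Total weight: 9 lbs
Average: $54 / 9 = $6/lb

$6/lb


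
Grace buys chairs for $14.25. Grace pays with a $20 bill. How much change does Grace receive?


Start with the amount paid:
$20
Subtract the price:
$20 - $14.25 = $5.75

$5.75


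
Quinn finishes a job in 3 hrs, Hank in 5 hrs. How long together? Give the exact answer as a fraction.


Quinn's rate: 1/3 of the job per hour
Hank's rate: 1/5 of the job per hour
Combined rate: 1/3 + 1/5 = 8/15 per hour
Time = 1 / (8/15) = 15/8 hours (≈ 1.88 hours)

15/8 hours


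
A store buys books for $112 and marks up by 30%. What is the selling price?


Calculate the markup amount:
30% of $112 = $33.60
Add to cost:
$112 + $33.60 = $145.60

$145.60


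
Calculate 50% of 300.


Convert percentage to decimal:
50% = 0.5
Multiply:
300 x 0.5 = 150

150


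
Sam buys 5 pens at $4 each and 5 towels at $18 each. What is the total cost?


Cost of pens:
5 x $4 = $20
Cost of towels:
5 x $18 = $90
Add both:
$20 + $90 = $110

$110


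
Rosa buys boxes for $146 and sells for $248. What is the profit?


Selling price = $248
Cost price = $146
Profit = selling price - cost price:
Profit = $248 - $146 = $102

$102


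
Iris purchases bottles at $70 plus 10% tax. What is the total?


Calculate the tax:
10% of $70 = $7
Add tax to price:
$70 + $7 = $77

$77


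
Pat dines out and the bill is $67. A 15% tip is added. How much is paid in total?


Calculate the tip:
15% of $67 = $10.05
Add tip to meal cost:
$67 + $10.05 = $77.05

$77.05


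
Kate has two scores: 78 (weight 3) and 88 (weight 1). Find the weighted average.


Weighted sum:
3 x 78 + 1 x 88 = 322
Total weight:
3 + 1 = 4
Weighted average:
322 / 4 = 80.5

80.5


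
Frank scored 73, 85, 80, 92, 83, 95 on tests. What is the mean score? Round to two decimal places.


Add the scores:
73 + 85 + 80 + 92 + 83 + 95 = 508
Divide by the number of tests:
508 / 6 = 84.6666... ≈ 84.67

84.67


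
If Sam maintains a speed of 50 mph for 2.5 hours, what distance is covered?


Use the formula: distance = speed x time
Speed = 50 mph, Time = 2.5 hours
50 x 2.5 = 125 miles

125 miles


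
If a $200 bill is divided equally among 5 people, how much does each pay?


Total bill: $200
Number of people: 5
Each pays: $200 / 5 = $40

$40


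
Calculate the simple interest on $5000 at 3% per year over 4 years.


Use the formula I = P x R x T / 100
P x R x T = 5000 x 3 x 4 = 60000
I = 60000 / 100 = $600

$600


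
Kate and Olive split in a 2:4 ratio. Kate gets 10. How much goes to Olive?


Find the multiplier:
10 / 2 = 5
Apply to Olive's share:
4 x 5 = 20

20
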